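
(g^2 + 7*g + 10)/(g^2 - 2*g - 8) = (g + 5)/(g - 4)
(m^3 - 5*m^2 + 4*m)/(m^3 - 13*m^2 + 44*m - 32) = m/(m - 8)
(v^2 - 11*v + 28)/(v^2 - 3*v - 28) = (v - 4)/(v + 4)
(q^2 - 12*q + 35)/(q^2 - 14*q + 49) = (q - 5)/(q - 7)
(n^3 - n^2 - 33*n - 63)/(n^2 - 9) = (n^2 - 4*n - 21)/(n - 3)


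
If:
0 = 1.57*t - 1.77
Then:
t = 1.13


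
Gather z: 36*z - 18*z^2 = -18*z^2 + 36*z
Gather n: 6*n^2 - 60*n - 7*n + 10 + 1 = 6*n^2 - 67*n + 11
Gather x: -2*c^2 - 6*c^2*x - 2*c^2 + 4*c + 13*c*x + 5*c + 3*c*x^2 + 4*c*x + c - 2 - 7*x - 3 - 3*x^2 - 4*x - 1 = -4*c^2 + 10*c + x^2*(3*c - 3) + x*(-6*c^2 + 17*c - 11) - 6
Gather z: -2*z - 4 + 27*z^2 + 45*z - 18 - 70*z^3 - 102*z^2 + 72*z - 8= -70*z^3 - 75*z^2 + 115*z - 30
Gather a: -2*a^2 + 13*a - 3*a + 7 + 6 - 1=-2*a^2 + 10*a + 12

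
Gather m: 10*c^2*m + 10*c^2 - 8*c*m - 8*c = 10*c^2 - 8*c + m*(10*c^2 - 8*c)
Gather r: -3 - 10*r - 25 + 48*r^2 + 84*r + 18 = 48*r^2 + 74*r - 10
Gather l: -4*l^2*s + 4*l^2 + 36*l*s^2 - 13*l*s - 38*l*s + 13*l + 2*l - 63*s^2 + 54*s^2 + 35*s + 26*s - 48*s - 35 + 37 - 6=l^2*(4 - 4*s) + l*(36*s^2 - 51*s + 15) - 9*s^2 + 13*s - 4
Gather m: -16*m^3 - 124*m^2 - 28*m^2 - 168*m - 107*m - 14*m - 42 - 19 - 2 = -16*m^3 - 152*m^2 - 289*m - 63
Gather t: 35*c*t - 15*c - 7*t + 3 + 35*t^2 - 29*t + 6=-15*c + 35*t^2 + t*(35*c - 36) + 9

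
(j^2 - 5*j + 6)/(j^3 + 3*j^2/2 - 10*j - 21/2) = 2*(j - 2)/(2*j^2 + 9*j + 7)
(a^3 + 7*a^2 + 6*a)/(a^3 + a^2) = (a + 6)/a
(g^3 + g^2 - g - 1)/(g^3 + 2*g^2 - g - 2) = (g + 1)/(g + 2)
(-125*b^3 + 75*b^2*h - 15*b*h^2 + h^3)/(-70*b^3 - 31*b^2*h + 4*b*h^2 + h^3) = (25*b^2 - 10*b*h + h^2)/(14*b^2 + 9*b*h + h^2)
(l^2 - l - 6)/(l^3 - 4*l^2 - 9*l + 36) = (l + 2)/(l^2 - l - 12)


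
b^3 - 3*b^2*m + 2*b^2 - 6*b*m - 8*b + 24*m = (b - 2)*(b + 4)*(b - 3*m)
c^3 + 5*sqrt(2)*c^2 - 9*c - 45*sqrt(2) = (c - 3)*(c + 3)*(c + 5*sqrt(2))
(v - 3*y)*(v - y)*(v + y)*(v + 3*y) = v^4 - 10*v^2*y^2 + 9*y^4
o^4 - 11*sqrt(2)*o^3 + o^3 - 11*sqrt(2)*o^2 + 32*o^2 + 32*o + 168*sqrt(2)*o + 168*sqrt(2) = (o + 1)*(o - 7*sqrt(2))*(o - 6*sqrt(2))*(o + 2*sqrt(2))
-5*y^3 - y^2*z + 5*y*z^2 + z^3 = (-y + z)*(y + z)*(5*y + z)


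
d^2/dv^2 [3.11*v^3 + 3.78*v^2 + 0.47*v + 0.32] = 18.66*v + 7.56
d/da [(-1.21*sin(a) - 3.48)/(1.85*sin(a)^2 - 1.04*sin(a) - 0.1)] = (2.2385*sin(a)^2 + 12.876*sin(a) - 3.4982)*cos(a)/(3.4225*sin(a)^4 - 3.848*sin(a)^3 + 0.7116*sin(a)^2 + 0.208*sin(a) + 0.01)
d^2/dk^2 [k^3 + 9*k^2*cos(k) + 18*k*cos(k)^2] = -9*k^2*cos(k) - 36*k*sin(k) - 36*k*cos(2*k) + 6*k - 36*sin(2*k) + 18*cos(k)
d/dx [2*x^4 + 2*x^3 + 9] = x^2*(8*x + 6)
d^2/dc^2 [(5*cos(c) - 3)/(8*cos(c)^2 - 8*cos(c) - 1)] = (720*(1 - cos(2*c))^2*cos(c) - 112*(1 - cos(2*c))^2 - 1391*cos(c) - 36*cos(2*c) + 684*cos(3*c) - 160*cos(5*c) + 924)/(8*cos(c) - 4*cos(2*c) - 3)^3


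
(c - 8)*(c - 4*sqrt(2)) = c^2 - 8*c - 4*sqrt(2)*c + 32*sqrt(2)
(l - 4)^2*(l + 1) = l^3 - 7*l^2 + 8*l + 16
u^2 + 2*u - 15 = (u - 3)*(u + 5)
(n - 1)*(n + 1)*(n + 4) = n^3 + 4*n^2 - n - 4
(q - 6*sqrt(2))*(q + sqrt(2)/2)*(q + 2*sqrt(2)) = q^3 - 7*sqrt(2)*q^2/2 - 28*q - 12*sqrt(2)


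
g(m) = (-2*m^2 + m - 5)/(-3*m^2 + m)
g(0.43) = 39.61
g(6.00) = 0.70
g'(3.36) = -0.09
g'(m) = (1 - 4*m)/(-3*m^2 + m) + (6*m - 1)*(-2*m^2 + m - 5)/(-3*m^2 + m)^2 = (m^2 - 30*m + 5)/(m^2*(9*m^2 - 6*m + 1))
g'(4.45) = -0.04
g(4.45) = 0.73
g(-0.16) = 22.01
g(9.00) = 0.68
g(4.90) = 0.72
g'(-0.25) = 65.63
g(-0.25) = 12.29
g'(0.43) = -496.15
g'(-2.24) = 0.26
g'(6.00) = -0.01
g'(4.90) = -0.03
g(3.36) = 0.79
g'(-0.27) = 55.16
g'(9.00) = 0.00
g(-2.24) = 1.00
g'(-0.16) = 175.22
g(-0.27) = 11.08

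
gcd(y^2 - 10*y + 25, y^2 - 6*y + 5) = y - 5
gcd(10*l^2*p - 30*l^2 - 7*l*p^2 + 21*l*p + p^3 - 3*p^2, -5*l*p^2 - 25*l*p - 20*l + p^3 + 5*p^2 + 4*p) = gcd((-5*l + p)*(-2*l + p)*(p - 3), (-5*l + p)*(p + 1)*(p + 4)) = -5*l + p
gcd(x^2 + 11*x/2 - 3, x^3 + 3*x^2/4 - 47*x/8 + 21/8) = x - 1/2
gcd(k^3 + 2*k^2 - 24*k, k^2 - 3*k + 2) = 1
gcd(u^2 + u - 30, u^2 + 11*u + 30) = u + 6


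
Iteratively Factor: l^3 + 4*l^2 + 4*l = (l + 2)*(l^2 + 2*l) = (l + 2)^2*(l)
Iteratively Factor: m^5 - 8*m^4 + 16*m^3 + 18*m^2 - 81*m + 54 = (m - 3)*(m^4 - 5*m^3 + m^2 + 21*m - 18) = (m - 3)*(m - 1)*(m^3 - 4*m^2 - 3*m + 18) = (m - 3)*(m - 1)*(m + 2)*(m^2 - 6*m + 9) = (m - 3)^2*(m - 1)*(m + 2)*(m - 3)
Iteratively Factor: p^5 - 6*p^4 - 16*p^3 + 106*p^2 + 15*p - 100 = (p - 1)*(p^4 - 5*p^3 - 21*p^2 + 85*p + 100) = (p - 1)*(p + 4)*(p^3 - 9*p^2 + 15*p + 25) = (p - 1)*(p + 1)*(p + 4)*(p^2 - 10*p + 25) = (p - 5)*(p - 1)*(p + 1)*(p + 4)*(p - 5)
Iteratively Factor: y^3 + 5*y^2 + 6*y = (y + 3)*(y^2 + 2*y) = y*(y + 3)*(y + 2)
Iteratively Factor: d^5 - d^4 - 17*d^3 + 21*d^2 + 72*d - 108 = (d - 2)*(d^4 + d^3 - 15*d^2 - 9*d + 54) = (d - 2)^2*(d^3 + 3*d^2 - 9*d - 27) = (d - 2)^2*(d + 3)*(d^2 - 9) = (d - 2)^2*(d + 3)^2*(d - 3)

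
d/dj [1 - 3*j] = -3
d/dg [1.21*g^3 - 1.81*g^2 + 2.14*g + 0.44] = 3.63*g^2 - 3.62*g + 2.14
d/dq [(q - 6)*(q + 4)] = 2*q - 2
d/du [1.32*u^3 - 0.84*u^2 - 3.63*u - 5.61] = 3.96*u^2 - 1.68*u - 3.63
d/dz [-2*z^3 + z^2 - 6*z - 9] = -6*z^2 + 2*z - 6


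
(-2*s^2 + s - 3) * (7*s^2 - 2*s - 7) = -14*s^4 + 11*s^3 - 9*s^2 - s + 21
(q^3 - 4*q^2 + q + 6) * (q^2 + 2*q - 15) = q^5 - 2*q^4 - 22*q^3 + 68*q^2 - 3*q - 90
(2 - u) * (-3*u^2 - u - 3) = 3*u^3 - 5*u^2 + u - 6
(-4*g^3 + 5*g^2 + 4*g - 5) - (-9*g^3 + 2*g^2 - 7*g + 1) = 5*g^3 + 3*g^2 + 11*g - 6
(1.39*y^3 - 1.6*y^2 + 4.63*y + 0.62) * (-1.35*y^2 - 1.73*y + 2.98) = -1.8765*y^5 - 0.244699999999999*y^4 + 0.6597*y^3 - 13.6149*y^2 + 12.7248*y + 1.8476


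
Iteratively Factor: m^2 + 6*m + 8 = (m + 4)*(m + 2)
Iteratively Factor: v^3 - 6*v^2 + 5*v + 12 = (v - 3)*(v^2 - 3*v - 4) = (v - 4)*(v - 3)*(v + 1)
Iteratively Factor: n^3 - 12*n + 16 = (n - 2)*(n^2 + 2*n - 8) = (n - 2)*(n + 4)*(n - 2)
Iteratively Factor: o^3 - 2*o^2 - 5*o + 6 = (o - 1)*(o^2 - o - 6) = (o - 1)*(o + 2)*(o - 3)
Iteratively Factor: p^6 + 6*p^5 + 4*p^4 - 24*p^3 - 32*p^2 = (p)*(p^5 + 6*p^4 + 4*p^3 - 24*p^2 - 32*p) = p*(p - 2)*(p^4 + 8*p^3 + 20*p^2 + 16*p) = p*(p - 2)*(p + 4)*(p^3 + 4*p^2 + 4*p) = p^2*(p - 2)*(p + 4)*(p^2 + 4*p + 4) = p^2*(p - 2)*(p + 2)*(p + 4)*(p + 2)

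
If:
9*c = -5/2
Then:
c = -5/18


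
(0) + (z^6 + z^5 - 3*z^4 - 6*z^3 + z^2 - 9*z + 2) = z^6 + z^5 - 3*z^4 - 6*z^3 + z^2 - 9*z + 2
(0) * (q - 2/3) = 0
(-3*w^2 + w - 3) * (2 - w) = 3*w^3 - 7*w^2 + 5*w - 6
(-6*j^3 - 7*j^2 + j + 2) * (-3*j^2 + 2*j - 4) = 18*j^5 + 9*j^4 + 7*j^3 + 24*j^2 - 8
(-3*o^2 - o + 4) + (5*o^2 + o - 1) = 2*o^2 + 3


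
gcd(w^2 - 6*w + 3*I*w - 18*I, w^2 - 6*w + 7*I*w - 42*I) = w - 6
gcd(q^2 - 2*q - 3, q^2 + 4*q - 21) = q - 3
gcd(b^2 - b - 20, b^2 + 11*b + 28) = b + 4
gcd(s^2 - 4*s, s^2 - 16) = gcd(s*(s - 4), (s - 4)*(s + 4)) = s - 4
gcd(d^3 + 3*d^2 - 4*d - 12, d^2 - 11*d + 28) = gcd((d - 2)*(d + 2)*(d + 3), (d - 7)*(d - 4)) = 1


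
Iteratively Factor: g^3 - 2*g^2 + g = (g - 1)*(g^2 - g) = g*(g - 1)*(g - 1)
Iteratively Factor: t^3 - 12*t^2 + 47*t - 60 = (t - 5)*(t^2 - 7*t + 12) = (t - 5)*(t - 4)*(t - 3)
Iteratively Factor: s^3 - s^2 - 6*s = (s)*(s^2 - s - 6) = s*(s - 3)*(s + 2)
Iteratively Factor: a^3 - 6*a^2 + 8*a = (a - 2)*(a^2 - 4*a) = a*(a - 2)*(a - 4)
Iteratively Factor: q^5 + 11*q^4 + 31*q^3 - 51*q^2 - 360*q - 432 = (q - 3)*(q^4 + 14*q^3 + 73*q^2 + 168*q + 144) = (q - 3)*(q + 3)*(q^3 + 11*q^2 + 40*q + 48) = (q - 3)*(q + 3)*(q + 4)*(q^2 + 7*q + 12) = (q - 3)*(q + 3)*(q + 4)^2*(q + 3)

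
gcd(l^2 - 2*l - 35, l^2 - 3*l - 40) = l + 5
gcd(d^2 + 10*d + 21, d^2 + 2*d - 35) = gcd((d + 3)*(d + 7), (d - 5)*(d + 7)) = d + 7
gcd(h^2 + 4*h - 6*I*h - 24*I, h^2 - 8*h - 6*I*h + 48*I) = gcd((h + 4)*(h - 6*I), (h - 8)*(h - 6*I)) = h - 6*I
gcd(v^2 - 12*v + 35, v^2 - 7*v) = v - 7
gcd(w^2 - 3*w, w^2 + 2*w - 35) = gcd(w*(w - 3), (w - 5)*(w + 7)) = 1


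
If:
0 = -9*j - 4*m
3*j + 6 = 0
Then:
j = -2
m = 9/2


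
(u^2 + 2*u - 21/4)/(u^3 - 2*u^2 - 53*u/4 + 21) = 1/(u - 4)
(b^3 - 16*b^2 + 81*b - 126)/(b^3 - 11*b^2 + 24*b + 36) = (b^2 - 10*b + 21)/(b^2 - 5*b - 6)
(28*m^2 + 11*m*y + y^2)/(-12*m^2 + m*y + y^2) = (7*m + y)/(-3*m + y)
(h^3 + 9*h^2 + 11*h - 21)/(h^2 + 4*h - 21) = (h^2 + 2*h - 3)/(h - 3)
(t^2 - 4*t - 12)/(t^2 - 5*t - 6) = (t + 2)/(t + 1)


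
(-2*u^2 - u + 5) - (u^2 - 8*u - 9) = -3*u^2 + 7*u + 14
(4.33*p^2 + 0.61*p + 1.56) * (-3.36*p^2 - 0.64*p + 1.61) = -14.5488*p^4 - 4.8208*p^3 + 1.3393*p^2 - 0.0163*p + 2.5116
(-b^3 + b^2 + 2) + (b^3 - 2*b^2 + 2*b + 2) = -b^2 + 2*b + 4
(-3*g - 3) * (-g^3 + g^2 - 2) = 3*g^4 - 3*g^2 + 6*g + 6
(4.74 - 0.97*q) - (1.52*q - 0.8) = 5.54 - 2.49*q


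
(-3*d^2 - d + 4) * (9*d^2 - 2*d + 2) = -27*d^4 - 3*d^3 + 32*d^2 - 10*d + 8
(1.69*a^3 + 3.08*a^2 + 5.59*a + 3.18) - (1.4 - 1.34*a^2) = 1.69*a^3 + 4.42*a^2 + 5.59*a + 1.78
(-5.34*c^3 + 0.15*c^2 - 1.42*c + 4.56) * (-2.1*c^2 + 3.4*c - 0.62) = 11.214*c^5 - 18.471*c^4 + 6.8028*c^3 - 14.497*c^2 + 16.3844*c - 2.8272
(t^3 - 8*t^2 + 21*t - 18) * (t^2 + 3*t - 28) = t^5 - 5*t^4 - 31*t^3 + 269*t^2 - 642*t + 504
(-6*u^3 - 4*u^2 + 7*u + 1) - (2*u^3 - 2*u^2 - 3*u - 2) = -8*u^3 - 2*u^2 + 10*u + 3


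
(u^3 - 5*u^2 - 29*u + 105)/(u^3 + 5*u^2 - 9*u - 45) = (u - 7)/(u + 3)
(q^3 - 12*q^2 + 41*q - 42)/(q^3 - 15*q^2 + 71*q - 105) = (q - 2)/(q - 5)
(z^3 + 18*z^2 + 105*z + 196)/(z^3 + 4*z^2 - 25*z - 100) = (z^2 + 14*z + 49)/(z^2 - 25)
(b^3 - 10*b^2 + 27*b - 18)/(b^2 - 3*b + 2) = (b^2 - 9*b + 18)/(b - 2)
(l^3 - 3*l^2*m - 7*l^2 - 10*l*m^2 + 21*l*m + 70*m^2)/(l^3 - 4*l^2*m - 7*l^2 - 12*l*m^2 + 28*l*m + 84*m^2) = (l - 5*m)/(l - 6*m)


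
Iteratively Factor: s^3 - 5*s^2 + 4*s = (s - 1)*(s^2 - 4*s) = s*(s - 1)*(s - 4)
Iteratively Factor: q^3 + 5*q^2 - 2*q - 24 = (q + 3)*(q^2 + 2*q - 8) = (q - 2)*(q + 3)*(q + 4)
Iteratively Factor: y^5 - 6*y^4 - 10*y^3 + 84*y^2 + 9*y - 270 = (y - 3)*(y^4 - 3*y^3 - 19*y^2 + 27*y + 90) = (y - 3)*(y + 2)*(y^3 - 5*y^2 - 9*y + 45) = (y - 3)*(y + 2)*(y + 3)*(y^2 - 8*y + 15) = (y - 3)^2*(y + 2)*(y + 3)*(y - 5)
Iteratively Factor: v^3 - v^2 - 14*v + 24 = (v - 2)*(v^2 + v - 12) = (v - 2)*(v + 4)*(v - 3)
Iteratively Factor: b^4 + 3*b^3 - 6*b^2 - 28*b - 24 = (b + 2)*(b^3 + b^2 - 8*b - 12) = (b - 3)*(b + 2)*(b^2 + 4*b + 4) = (b - 3)*(b + 2)^2*(b + 2)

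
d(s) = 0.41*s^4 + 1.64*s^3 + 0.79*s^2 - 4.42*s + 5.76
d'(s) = 1.64*s^3 + 4.92*s^2 + 1.58*s - 4.42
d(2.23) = 28.16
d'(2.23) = 41.76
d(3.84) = 182.45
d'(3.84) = 167.06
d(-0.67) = 8.67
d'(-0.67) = -3.76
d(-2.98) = 14.88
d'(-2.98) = -8.84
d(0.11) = 5.29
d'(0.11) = -4.18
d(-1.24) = 10.30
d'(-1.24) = -1.94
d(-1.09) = 9.97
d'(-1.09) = -2.42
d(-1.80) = 11.02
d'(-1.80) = -0.89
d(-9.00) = 1603.98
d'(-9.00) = -815.68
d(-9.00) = 1603.98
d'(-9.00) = -815.68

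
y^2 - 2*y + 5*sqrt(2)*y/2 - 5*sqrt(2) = (y - 2)*(y + 5*sqrt(2)/2)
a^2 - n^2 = (a - n)*(a + n)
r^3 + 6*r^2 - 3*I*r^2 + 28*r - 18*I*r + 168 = (r + 6)*(r - 7*I)*(r + 4*I)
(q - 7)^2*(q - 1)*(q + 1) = q^4 - 14*q^3 + 48*q^2 + 14*q - 49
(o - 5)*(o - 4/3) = o^2 - 19*o/3 + 20/3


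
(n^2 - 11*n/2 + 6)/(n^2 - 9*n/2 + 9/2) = (n - 4)/(n - 3)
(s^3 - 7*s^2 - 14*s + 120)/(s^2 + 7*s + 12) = (s^2 - 11*s + 30)/(s + 3)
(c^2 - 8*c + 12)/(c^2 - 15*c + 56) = (c^2 - 8*c + 12)/(c^2 - 15*c + 56)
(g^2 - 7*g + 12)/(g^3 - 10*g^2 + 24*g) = (g - 3)/(g*(g - 6))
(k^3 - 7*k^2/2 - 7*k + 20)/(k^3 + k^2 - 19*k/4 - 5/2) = 2*(k - 4)/(2*k + 1)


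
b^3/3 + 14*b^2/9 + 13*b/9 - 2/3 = (b/3 + 1)*(b - 1/3)*(b + 2)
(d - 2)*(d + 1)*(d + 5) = d^3 + 4*d^2 - 7*d - 10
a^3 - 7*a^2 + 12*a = a*(a - 4)*(a - 3)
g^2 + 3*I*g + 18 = (g - 3*I)*(g + 6*I)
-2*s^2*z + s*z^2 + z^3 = z*(-s + z)*(2*s + z)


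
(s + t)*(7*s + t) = 7*s^2 + 8*s*t + t^2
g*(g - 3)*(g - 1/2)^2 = g^4 - 4*g^3 + 13*g^2/4 - 3*g/4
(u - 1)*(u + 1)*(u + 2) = u^3 + 2*u^2 - u - 2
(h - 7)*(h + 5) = h^2 - 2*h - 35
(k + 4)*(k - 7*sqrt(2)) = k^2 - 7*sqrt(2)*k + 4*k - 28*sqrt(2)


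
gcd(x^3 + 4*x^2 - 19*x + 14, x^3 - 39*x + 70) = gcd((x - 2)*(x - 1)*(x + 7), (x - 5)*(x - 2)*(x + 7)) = x^2 + 5*x - 14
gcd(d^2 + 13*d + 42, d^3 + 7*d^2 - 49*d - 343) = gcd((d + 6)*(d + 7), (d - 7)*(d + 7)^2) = d + 7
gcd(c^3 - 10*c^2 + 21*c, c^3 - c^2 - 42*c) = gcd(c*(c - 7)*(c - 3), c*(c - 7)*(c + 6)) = c^2 - 7*c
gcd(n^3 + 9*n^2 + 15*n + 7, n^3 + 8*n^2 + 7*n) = n^2 + 8*n + 7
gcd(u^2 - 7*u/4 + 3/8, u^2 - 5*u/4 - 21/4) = 1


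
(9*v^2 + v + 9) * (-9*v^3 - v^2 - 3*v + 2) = -81*v^5 - 18*v^4 - 109*v^3 + 6*v^2 - 25*v + 18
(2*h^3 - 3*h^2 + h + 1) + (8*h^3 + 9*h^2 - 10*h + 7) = 10*h^3 + 6*h^2 - 9*h + 8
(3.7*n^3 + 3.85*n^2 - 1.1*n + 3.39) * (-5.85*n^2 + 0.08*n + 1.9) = -21.645*n^5 - 22.2265*n^4 + 13.773*n^3 - 12.6045*n^2 - 1.8188*n + 6.441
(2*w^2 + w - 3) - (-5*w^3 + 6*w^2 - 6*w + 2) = 5*w^3 - 4*w^2 + 7*w - 5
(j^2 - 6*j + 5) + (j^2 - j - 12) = 2*j^2 - 7*j - 7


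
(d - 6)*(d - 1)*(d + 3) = d^3 - 4*d^2 - 15*d + 18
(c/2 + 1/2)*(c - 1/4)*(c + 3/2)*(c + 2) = c^4/2 + 17*c^3/8 + 43*c^2/16 + 11*c/16 - 3/8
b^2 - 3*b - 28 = (b - 7)*(b + 4)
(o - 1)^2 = o^2 - 2*o + 1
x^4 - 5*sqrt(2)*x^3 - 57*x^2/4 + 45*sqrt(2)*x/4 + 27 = (x - 3/2)*(x + 3/2)*(x - 6*sqrt(2))*(x + sqrt(2))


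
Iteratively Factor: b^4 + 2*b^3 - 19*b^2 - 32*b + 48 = (b - 1)*(b^3 + 3*b^2 - 16*b - 48) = (b - 4)*(b - 1)*(b^2 + 7*b + 12) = (b - 4)*(b - 1)*(b + 3)*(b + 4)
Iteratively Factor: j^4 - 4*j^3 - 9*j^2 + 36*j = (j - 4)*(j^3 - 9*j) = (j - 4)*(j - 3)*(j^2 + 3*j) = (j - 4)*(j - 3)*(j + 3)*(j)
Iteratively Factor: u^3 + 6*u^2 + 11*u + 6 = (u + 1)*(u^2 + 5*u + 6) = (u + 1)*(u + 3)*(u + 2)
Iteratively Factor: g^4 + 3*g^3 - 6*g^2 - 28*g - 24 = (g + 2)*(g^3 + g^2 - 8*g - 12) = (g + 2)^2*(g^2 - g - 6) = (g + 2)^3*(g - 3)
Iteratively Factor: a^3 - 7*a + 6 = (a - 2)*(a^2 + 2*a - 3) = (a - 2)*(a - 1)*(a + 3)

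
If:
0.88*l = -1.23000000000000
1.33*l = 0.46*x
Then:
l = -1.40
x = -4.04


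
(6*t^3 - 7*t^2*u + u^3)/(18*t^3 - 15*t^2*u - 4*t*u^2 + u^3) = (2*t - u)/(6*t - u)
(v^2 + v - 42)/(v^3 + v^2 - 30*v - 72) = (v + 7)/(v^2 + 7*v + 12)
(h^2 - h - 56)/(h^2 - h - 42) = (-h^2 + h + 56)/(-h^2 + h + 42)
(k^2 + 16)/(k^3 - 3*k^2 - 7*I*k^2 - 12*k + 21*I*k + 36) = (k + 4*I)/(k^2 - 3*k*(1 + I) + 9*I)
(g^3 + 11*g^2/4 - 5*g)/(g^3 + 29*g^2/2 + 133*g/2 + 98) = g*(4*g - 5)/(2*(2*g^2 + 21*g + 49))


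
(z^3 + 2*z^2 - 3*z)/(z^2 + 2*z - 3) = z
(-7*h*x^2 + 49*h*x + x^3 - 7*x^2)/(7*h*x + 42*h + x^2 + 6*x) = x*(-7*h*x + 49*h + x^2 - 7*x)/(7*h*x + 42*h + x^2 + 6*x)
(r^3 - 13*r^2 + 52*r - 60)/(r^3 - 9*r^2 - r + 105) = (r^2 - 8*r + 12)/(r^2 - 4*r - 21)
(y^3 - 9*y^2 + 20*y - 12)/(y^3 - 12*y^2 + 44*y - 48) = (y - 1)/(y - 4)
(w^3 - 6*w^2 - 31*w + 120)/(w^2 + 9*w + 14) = (w^3 - 6*w^2 - 31*w + 120)/(w^2 + 9*w + 14)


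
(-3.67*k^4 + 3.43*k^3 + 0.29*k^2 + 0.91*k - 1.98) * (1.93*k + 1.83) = -7.0831*k^5 - 0.0961999999999996*k^4 + 6.8366*k^3 + 2.287*k^2 - 2.1561*k - 3.6234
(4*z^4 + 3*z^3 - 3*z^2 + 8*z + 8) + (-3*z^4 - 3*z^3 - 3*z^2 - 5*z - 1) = z^4 - 6*z^2 + 3*z + 7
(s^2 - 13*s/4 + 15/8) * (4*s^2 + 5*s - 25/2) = 4*s^4 - 8*s^3 - 85*s^2/4 + 50*s - 375/16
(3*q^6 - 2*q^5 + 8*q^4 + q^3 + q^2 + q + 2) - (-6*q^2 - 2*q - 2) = 3*q^6 - 2*q^5 + 8*q^4 + q^3 + 7*q^2 + 3*q + 4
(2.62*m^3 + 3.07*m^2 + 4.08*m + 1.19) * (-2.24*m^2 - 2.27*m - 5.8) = -5.8688*m^5 - 12.8242*m^4 - 31.3041*m^3 - 29.7332*m^2 - 26.3653*m - 6.902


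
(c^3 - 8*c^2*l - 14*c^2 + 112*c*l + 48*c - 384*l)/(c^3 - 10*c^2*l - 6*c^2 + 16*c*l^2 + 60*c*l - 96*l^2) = (c - 8)/(c - 2*l)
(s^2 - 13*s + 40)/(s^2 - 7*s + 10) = (s - 8)/(s - 2)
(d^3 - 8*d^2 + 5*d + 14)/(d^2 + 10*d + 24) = (d^3 - 8*d^2 + 5*d + 14)/(d^2 + 10*d + 24)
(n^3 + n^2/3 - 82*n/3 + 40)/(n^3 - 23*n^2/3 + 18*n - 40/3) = (n + 6)/(n - 2)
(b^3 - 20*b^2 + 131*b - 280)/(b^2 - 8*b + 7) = (b^2 - 13*b + 40)/(b - 1)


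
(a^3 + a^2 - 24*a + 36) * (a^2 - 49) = a^5 + a^4 - 73*a^3 - 13*a^2 + 1176*a - 1764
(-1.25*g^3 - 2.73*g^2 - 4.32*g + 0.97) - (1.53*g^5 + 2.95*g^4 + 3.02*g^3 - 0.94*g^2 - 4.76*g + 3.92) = -1.53*g^5 - 2.95*g^4 - 4.27*g^3 - 1.79*g^2 + 0.44*g - 2.95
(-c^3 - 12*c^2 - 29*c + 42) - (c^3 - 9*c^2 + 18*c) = -2*c^3 - 3*c^2 - 47*c + 42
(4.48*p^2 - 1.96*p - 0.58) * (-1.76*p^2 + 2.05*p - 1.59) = -7.8848*p^4 + 12.6336*p^3 - 10.1204*p^2 + 1.9274*p + 0.9222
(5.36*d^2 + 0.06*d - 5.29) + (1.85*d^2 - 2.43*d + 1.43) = 7.21*d^2 - 2.37*d - 3.86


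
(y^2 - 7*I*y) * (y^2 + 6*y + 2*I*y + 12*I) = y^4 + 6*y^3 - 5*I*y^3 + 14*y^2 - 30*I*y^2 + 84*y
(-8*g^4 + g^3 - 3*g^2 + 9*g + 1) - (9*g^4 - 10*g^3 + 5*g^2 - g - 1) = -17*g^4 + 11*g^3 - 8*g^2 + 10*g + 2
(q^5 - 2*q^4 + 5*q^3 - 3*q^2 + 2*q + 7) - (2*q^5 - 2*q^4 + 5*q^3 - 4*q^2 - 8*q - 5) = -q^5 + q^2 + 10*q + 12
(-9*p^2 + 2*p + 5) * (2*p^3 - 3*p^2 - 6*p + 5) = -18*p^5 + 31*p^4 + 58*p^3 - 72*p^2 - 20*p + 25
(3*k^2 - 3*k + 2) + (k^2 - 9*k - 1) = 4*k^2 - 12*k + 1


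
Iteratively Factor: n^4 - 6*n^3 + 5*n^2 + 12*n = (n - 3)*(n^3 - 3*n^2 - 4*n) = (n - 3)*(n + 1)*(n^2 - 4*n) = n*(n - 3)*(n + 1)*(n - 4)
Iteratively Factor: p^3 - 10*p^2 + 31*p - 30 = (p - 2)*(p^2 - 8*p + 15) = (p - 3)*(p - 2)*(p - 5)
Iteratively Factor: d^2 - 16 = (d + 4)*(d - 4)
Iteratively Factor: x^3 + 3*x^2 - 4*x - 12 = (x + 2)*(x^2 + x - 6) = (x - 2)*(x + 2)*(x + 3)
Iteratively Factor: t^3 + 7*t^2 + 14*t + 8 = (t + 1)*(t^2 + 6*t + 8) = (t + 1)*(t + 4)*(t + 2)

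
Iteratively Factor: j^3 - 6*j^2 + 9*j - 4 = (j - 1)*(j^2 - 5*j + 4) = (j - 1)^2*(j - 4)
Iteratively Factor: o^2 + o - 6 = (o + 3)*(o - 2)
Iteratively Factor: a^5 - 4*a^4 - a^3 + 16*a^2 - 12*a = (a - 2)*(a^4 - 2*a^3 - 5*a^2 + 6*a) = a*(a - 2)*(a^3 - 2*a^2 - 5*a + 6) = a*(a - 2)*(a + 2)*(a^2 - 4*a + 3) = a*(a - 2)*(a - 1)*(a + 2)*(a - 3)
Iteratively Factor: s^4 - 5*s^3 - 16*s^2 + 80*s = (s - 4)*(s^3 - s^2 - 20*s) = (s - 5)*(s - 4)*(s^2 + 4*s) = (s - 5)*(s - 4)*(s + 4)*(s)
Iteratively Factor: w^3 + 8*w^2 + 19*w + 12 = (w + 1)*(w^2 + 7*w + 12) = (w + 1)*(w + 3)*(w + 4)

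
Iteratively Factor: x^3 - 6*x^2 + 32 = (x - 4)*(x^2 - 2*x - 8) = (x - 4)*(x + 2)*(x - 4)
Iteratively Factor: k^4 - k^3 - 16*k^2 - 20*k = (k + 2)*(k^3 - 3*k^2 - 10*k) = (k + 2)^2*(k^2 - 5*k) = (k - 5)*(k + 2)^2*(k)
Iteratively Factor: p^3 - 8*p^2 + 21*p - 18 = (p - 3)*(p^2 - 5*p + 6) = (p - 3)*(p - 2)*(p - 3)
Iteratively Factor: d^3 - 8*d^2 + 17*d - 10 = (d - 5)*(d^2 - 3*d + 2) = (d - 5)*(d - 2)*(d - 1)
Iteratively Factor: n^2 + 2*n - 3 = (n - 1)*(n + 3)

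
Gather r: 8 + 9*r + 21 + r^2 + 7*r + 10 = r^2 + 16*r + 39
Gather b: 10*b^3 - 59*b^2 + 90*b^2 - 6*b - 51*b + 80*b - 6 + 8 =10*b^3 + 31*b^2 + 23*b + 2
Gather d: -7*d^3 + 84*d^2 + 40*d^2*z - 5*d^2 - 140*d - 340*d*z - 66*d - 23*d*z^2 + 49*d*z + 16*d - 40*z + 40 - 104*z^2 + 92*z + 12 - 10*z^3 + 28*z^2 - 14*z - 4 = -7*d^3 + d^2*(40*z + 79) + d*(-23*z^2 - 291*z - 190) - 10*z^3 - 76*z^2 + 38*z + 48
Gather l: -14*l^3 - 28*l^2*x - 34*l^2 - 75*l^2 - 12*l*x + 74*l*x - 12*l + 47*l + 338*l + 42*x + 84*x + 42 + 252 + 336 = -14*l^3 + l^2*(-28*x - 109) + l*(62*x + 373) + 126*x + 630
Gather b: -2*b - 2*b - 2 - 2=-4*b - 4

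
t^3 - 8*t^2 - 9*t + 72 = (t - 8)*(t - 3)*(t + 3)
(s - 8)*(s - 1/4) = s^2 - 33*s/4 + 2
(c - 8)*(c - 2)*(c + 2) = c^3 - 8*c^2 - 4*c + 32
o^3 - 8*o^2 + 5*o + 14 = (o - 7)*(o - 2)*(o + 1)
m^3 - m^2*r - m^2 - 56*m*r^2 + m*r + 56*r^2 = (m - 1)*(m - 8*r)*(m + 7*r)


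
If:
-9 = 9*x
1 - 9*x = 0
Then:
No Solution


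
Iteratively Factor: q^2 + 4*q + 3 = (q + 3)*(q + 1)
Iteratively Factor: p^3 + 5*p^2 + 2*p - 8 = (p + 2)*(p^2 + 3*p - 4) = (p + 2)*(p + 4)*(p - 1)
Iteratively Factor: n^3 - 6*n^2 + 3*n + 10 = (n - 5)*(n^2 - n - 2) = (n - 5)*(n + 1)*(n - 2)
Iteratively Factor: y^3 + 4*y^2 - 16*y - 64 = (y + 4)*(y^2 - 16) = (y + 4)^2*(y - 4)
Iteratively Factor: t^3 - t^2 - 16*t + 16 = (t - 4)*(t^2 + 3*t - 4) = (t - 4)*(t + 4)*(t - 1)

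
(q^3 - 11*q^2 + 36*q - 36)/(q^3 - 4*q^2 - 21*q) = (-q^3 + 11*q^2 - 36*q + 36)/(q*(-q^2 + 4*q + 21))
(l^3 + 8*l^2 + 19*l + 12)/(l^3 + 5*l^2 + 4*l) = (l + 3)/l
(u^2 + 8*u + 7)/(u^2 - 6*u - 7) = (u + 7)/(u - 7)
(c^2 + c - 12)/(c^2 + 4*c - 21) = (c + 4)/(c + 7)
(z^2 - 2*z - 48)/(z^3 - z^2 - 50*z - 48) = 1/(z + 1)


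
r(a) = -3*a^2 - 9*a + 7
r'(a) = -6*a - 9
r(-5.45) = -33.06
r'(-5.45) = 23.70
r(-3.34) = 3.59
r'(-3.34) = 11.04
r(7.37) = -222.28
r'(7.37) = -53.22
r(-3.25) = 4.56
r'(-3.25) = 10.50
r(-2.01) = 12.97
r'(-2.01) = 3.06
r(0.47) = 2.11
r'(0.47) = -11.82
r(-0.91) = 12.71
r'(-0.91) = -3.54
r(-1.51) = 13.75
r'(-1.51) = 0.06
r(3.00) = -47.00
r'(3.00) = -27.00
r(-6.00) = -47.00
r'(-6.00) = 27.00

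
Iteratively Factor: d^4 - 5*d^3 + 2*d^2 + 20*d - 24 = (d - 3)*(d^3 - 2*d^2 - 4*d + 8) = (d - 3)*(d - 2)*(d^2 - 4) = (d - 3)*(d - 2)*(d + 2)*(d - 2)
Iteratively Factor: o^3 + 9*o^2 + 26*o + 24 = (o + 2)*(o^2 + 7*o + 12) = (o + 2)*(o + 4)*(o + 3)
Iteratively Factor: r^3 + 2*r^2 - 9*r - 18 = (r - 3)*(r^2 + 5*r + 6) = (r - 3)*(r + 2)*(r + 3)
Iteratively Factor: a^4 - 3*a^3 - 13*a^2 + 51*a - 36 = (a - 3)*(a^3 - 13*a + 12) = (a - 3)*(a + 4)*(a^2 - 4*a + 3) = (a - 3)*(a - 1)*(a + 4)*(a - 3)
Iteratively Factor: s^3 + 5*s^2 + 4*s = (s)*(s^2 + 5*s + 4) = s*(s + 1)*(s + 4)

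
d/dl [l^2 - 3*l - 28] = 2*l - 3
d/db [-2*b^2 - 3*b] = -4*b - 3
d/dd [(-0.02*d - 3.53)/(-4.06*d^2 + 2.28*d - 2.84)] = (-0.0812*d^2 - 28.6636*d + 8.1052)/(16.4836*d^4 - 18.5136*d^3 + 28.2592*d^2 - 12.9504*d + 8.0656)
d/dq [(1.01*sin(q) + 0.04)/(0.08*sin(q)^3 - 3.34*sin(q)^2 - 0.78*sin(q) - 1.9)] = (-0.1616*sin(q)^3 + 3.3638*sin(q)^2 + 0.2672*sin(q) - 1.8878)*cos(q)/(0.0064*sin(q)^6 - 0.5344*sin(q)^5 + 11.0308*sin(q)^4 + 4.9064*sin(q)^3 + 13.3004*sin(q)^2 + 2.964*sin(q) + 3.61)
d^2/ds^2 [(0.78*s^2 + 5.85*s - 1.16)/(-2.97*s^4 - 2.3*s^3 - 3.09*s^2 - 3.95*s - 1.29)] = (-41.281812*s^8 - 651.19626*s^7 - 428.672532*s^6 - 160.27659*s^5 + 541.81851*s^4 + 680.62413*s^3 + 303.293028*s^2 + 204.21207*s + 83.971402)/(26.198073*s^12 + 60.86421*s^11 + 128.903643*s^10 + 243.341405*s^9 + 330.143454*s^8 + 398.94234*s^7 + 428.462406*s^6 + 366.612225*s^5 + 266.731353*s^4 + 167.582735*s^3 + 75.807882*s^2 + 19.719585*s + 2.146689)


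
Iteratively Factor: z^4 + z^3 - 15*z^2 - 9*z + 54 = (z + 3)*(z^3 - 2*z^2 - 9*z + 18) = (z + 3)^2*(z^2 - 5*z + 6) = (z - 2)*(z + 3)^2*(z - 3)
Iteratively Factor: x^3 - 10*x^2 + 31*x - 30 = (x - 5)*(x^2 - 5*x + 6) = (x - 5)*(x - 3)*(x - 2)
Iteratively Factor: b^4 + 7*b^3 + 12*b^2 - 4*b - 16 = (b + 2)*(b^3 + 5*b^2 + 2*b - 8) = (b + 2)*(b + 4)*(b^2 + b - 2) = (b - 1)*(b + 2)*(b + 4)*(b + 2)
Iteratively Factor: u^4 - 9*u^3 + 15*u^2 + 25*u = (u)*(u^3 - 9*u^2 + 15*u + 25) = u*(u - 5)*(u^2 - 4*u - 5) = u*(u - 5)*(u + 1)*(u - 5)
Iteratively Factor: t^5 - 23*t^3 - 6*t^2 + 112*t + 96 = (t - 4)*(t^4 + 4*t^3 - 7*t^2 - 34*t - 24) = (t - 4)*(t + 2)*(t^3 + 2*t^2 - 11*t - 12) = (t - 4)*(t + 1)*(t + 2)*(t^2 + t - 12) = (t - 4)*(t - 3)*(t + 1)*(t + 2)*(t + 4)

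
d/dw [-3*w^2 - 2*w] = -6*w - 2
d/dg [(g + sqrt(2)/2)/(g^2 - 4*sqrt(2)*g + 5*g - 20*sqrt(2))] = (g^2 - 4*sqrt(2)*g + 5*g - (2*g + sqrt(2))*(2*g - 4*sqrt(2) + 5)/2 - 20*sqrt(2))/(g^2 - 4*sqrt(2)*g + 5*g - 20*sqrt(2))^2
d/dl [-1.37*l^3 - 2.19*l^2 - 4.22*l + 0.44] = -4.11*l^2 - 4.38*l - 4.22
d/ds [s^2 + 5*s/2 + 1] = 2*s + 5/2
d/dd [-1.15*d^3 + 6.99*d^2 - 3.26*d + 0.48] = -3.45*d^2 + 13.98*d - 3.26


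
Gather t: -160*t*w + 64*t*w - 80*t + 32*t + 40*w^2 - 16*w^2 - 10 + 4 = t*(-96*w - 48) + 24*w^2 - 6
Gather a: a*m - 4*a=a*(m - 4)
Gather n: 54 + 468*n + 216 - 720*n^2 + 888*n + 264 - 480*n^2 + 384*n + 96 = -1200*n^2 + 1740*n + 630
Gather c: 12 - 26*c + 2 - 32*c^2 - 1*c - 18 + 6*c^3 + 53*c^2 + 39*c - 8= 6*c^3 + 21*c^2 + 12*c - 12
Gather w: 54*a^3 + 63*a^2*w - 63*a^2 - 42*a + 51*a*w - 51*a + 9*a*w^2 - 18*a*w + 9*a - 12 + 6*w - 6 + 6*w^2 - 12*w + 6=54*a^3 - 63*a^2 - 84*a + w^2*(9*a + 6) + w*(63*a^2 + 33*a - 6) - 12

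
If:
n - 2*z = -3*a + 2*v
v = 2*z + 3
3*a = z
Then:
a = z/3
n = 5*z + 6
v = 2*z + 3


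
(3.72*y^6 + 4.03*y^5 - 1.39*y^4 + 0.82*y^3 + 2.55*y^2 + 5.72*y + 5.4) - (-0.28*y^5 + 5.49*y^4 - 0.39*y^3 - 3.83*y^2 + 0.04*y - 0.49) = 3.72*y^6 + 4.31*y^5 - 6.88*y^4 + 1.21*y^3 + 6.38*y^2 + 5.68*y + 5.89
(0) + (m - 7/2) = m - 7/2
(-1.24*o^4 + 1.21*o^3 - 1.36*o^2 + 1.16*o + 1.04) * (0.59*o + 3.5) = -0.7316*o^5 - 3.6261*o^4 + 3.4326*o^3 - 4.0756*o^2 + 4.6736*o + 3.64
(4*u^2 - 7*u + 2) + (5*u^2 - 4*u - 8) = 9*u^2 - 11*u - 6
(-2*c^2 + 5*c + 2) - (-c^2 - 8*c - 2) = -c^2 + 13*c + 4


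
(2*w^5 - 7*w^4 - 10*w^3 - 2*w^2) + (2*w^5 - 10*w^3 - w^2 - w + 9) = 4*w^5 - 7*w^4 - 20*w^3 - 3*w^2 - w + 9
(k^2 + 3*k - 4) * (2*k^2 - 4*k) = 2*k^4 + 2*k^3 - 20*k^2 + 16*k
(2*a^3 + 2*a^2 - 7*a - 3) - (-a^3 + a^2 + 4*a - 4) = 3*a^3 + a^2 - 11*a + 1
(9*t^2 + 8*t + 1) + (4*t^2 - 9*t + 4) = 13*t^2 - t + 5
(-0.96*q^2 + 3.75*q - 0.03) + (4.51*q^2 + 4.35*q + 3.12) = 3.55*q^2 + 8.1*q + 3.09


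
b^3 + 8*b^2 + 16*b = b*(b + 4)^2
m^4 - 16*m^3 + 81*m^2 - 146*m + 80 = (m - 8)*(m - 5)*(m - 2)*(m - 1)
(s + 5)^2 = s^2 + 10*s + 25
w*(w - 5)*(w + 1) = w^3 - 4*w^2 - 5*w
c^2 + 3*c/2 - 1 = (c - 1/2)*(c + 2)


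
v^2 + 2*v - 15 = (v - 3)*(v + 5)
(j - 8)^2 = j^2 - 16*j + 64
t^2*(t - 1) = t^3 - t^2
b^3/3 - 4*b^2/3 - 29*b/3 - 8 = (b/3 + 1)*(b - 8)*(b + 1)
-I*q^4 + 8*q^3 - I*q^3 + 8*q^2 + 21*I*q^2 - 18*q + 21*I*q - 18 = (q + 2*I)*(q + 3*I)^2*(-I*q - I)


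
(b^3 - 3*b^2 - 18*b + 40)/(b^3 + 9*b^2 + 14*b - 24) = (b^2 - 7*b + 10)/(b^2 + 5*b - 6)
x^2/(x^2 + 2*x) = x/(x + 2)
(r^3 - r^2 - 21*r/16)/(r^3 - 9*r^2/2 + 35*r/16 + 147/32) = 2*r/(2*r - 7)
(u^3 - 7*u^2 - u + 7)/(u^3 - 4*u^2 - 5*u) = (u^2 - 8*u + 7)/(u*(u - 5))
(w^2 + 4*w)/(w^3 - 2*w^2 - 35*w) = (w + 4)/(w^2 - 2*w - 35)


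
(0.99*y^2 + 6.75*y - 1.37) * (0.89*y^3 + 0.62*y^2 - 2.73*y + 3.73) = 0.8811*y^5 + 6.6213*y^4 + 0.262999999999999*y^3 - 15.5842*y^2 + 28.9176*y - 5.1101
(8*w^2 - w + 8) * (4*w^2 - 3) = 32*w^4 - 4*w^3 + 8*w^2 + 3*w - 24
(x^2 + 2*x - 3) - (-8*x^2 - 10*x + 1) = 9*x^2 + 12*x - 4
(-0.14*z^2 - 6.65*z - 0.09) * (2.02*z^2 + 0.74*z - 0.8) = -0.2828*z^4 - 13.5366*z^3 - 4.9908*z^2 + 5.2534*z + 0.072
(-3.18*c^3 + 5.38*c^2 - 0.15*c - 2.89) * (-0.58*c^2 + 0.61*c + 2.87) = 1.8444*c^5 - 5.0602*c^4 - 5.7578*c^3 + 17.0253*c^2 - 2.1934*c - 8.2943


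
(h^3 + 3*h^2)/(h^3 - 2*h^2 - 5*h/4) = 4*h*(h + 3)/(4*h^2 - 8*h - 5)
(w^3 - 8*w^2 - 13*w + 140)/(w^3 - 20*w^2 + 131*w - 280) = (w + 4)/(w - 8)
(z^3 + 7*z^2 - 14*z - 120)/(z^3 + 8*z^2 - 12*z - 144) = (z + 5)/(z + 6)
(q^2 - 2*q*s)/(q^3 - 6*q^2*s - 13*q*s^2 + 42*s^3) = q/(q^2 - 4*q*s - 21*s^2)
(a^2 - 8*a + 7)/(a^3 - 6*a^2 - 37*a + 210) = (a - 1)/(a^2 + a - 30)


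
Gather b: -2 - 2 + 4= 0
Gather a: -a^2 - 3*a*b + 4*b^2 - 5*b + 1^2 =-a^2 - 3*a*b + 4*b^2 - 5*b + 1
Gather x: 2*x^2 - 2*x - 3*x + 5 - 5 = 2*x^2 - 5*x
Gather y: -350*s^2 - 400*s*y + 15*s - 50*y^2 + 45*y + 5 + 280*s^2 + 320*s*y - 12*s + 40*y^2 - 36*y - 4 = -70*s^2 + 3*s - 10*y^2 + y*(9 - 80*s) + 1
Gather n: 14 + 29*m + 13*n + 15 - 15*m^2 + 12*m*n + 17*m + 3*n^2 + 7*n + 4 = -15*m^2 + 46*m + 3*n^2 + n*(12*m + 20) + 33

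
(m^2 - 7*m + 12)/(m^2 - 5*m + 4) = (m - 3)/(m - 1)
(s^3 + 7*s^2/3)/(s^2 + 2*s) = s*(3*s + 7)/(3*(s + 2))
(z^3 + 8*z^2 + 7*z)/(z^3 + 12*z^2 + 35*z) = (z + 1)/(z + 5)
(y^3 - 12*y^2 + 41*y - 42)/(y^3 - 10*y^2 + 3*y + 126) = (y^2 - 5*y + 6)/(y^2 - 3*y - 18)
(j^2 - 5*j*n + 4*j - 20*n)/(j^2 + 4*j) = (j - 5*n)/j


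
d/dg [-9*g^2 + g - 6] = 1 - 18*g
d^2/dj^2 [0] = 0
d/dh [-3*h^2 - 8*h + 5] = -6*h - 8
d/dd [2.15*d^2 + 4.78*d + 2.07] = 4.3*d + 4.78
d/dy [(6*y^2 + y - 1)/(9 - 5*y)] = 2*(-15*y^2 + 54*y + 2)/(25*y^2 - 90*y + 81)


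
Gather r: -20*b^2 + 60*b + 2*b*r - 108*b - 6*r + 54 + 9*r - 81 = -20*b^2 - 48*b + r*(2*b + 3) - 27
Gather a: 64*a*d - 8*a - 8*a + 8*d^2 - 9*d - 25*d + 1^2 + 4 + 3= a*(64*d - 16) + 8*d^2 - 34*d + 8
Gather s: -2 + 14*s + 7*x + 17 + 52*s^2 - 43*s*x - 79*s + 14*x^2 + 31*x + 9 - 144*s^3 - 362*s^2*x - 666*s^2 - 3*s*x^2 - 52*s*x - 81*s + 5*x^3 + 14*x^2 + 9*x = -144*s^3 + s^2*(-362*x - 614) + s*(-3*x^2 - 95*x - 146) + 5*x^3 + 28*x^2 + 47*x + 24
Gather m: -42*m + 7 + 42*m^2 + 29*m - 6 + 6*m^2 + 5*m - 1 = 48*m^2 - 8*m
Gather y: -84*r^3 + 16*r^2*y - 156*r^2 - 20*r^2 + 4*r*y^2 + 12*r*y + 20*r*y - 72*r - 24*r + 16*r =-84*r^3 - 176*r^2 + 4*r*y^2 - 80*r + y*(16*r^2 + 32*r)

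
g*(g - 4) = g^2 - 4*g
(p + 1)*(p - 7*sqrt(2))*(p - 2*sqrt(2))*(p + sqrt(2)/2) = p^4 - 17*sqrt(2)*p^3/2 + p^3 - 17*sqrt(2)*p^2/2 + 19*p^2 + 19*p + 14*sqrt(2)*p + 14*sqrt(2)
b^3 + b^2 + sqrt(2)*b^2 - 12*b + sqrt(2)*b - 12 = (b + 1)*(b - 2*sqrt(2))*(b + 3*sqrt(2))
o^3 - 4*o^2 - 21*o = o*(o - 7)*(o + 3)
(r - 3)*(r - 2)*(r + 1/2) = r^3 - 9*r^2/2 + 7*r/2 + 3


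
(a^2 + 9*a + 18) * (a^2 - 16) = a^4 + 9*a^3 + 2*a^2 - 144*a - 288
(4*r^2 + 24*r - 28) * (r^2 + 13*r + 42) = 4*r^4 + 76*r^3 + 452*r^2 + 644*r - 1176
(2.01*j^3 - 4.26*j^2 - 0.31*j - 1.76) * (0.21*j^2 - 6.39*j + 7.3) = 0.4221*j^5 - 13.7385*j^4 + 41.8293*j^3 - 29.4867*j^2 + 8.9834*j - 12.848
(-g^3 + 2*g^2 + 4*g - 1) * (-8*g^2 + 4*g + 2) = 8*g^5 - 20*g^4 - 26*g^3 + 28*g^2 + 4*g - 2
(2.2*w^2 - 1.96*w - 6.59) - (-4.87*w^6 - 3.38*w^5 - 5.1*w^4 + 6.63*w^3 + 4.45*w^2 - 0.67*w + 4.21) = 4.87*w^6 + 3.38*w^5 + 5.1*w^4 - 6.63*w^3 - 2.25*w^2 - 1.29*w - 10.8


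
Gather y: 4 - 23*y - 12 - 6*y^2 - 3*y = -6*y^2 - 26*y - 8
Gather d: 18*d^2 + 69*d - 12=18*d^2 + 69*d - 12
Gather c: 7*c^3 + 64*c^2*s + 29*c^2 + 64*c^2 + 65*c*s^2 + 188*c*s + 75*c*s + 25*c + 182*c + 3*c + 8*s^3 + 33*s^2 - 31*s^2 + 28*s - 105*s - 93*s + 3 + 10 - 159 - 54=7*c^3 + c^2*(64*s + 93) + c*(65*s^2 + 263*s + 210) + 8*s^3 + 2*s^2 - 170*s - 200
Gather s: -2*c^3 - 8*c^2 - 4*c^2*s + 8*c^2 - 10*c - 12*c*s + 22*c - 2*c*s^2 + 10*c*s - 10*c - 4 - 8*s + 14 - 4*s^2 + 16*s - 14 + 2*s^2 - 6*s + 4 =-2*c^3 + 2*c + s^2*(-2*c - 2) + s*(-4*c^2 - 2*c + 2)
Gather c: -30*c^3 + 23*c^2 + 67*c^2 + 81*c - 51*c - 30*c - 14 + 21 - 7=-30*c^3 + 90*c^2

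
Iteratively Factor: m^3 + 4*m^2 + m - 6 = (m + 2)*(m^2 + 2*m - 3) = (m - 1)*(m + 2)*(m + 3)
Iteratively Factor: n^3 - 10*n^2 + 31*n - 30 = (n - 5)*(n^2 - 5*n + 6) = (n - 5)*(n - 3)*(n - 2)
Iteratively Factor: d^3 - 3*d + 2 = (d + 2)*(d^2 - 2*d + 1) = (d - 1)*(d + 2)*(d - 1)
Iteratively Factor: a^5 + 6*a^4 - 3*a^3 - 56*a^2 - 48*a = (a + 1)*(a^4 + 5*a^3 - 8*a^2 - 48*a) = a*(a + 1)*(a^3 + 5*a^2 - 8*a - 48) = a*(a + 1)*(a + 4)*(a^2 + a - 12) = a*(a + 1)*(a + 4)^2*(a - 3)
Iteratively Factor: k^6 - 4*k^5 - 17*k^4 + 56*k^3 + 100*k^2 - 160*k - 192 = (k + 2)*(k^5 - 6*k^4 - 5*k^3 + 66*k^2 - 32*k - 96) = (k - 4)*(k + 2)*(k^4 - 2*k^3 - 13*k^2 + 14*k + 24) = (k - 4)*(k - 2)*(k + 2)*(k^3 - 13*k - 12) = (k - 4)*(k - 2)*(k + 2)*(k + 3)*(k^2 - 3*k - 4) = (k - 4)^2*(k - 2)*(k + 2)*(k + 3)*(k + 1)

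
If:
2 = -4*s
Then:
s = -1/2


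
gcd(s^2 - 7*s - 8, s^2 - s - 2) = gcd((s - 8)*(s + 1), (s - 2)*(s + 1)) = s + 1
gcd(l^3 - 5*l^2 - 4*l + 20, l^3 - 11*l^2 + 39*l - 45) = l - 5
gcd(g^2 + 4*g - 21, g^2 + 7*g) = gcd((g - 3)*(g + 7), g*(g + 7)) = g + 7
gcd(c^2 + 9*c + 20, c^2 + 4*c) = c + 4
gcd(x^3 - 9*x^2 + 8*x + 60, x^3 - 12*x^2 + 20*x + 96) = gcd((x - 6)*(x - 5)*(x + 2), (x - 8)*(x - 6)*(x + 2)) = x^2 - 4*x - 12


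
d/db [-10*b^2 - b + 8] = -20*b - 1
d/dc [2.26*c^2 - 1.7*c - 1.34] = 4.52*c - 1.7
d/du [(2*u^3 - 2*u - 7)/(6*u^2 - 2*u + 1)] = 2*(6*u^4 - 4*u^3 + 9*u^2 + 42*u - 8)/(36*u^4 - 24*u^3 + 16*u^2 - 4*u + 1)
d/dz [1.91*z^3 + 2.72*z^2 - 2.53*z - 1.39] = 5.73*z^2 + 5.44*z - 2.53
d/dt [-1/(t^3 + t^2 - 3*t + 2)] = (3*t^2 + 2*t - 3)/(t^3 + t^2 - 3*t + 2)^2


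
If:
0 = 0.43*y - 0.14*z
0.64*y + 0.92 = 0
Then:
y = -1.44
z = -4.42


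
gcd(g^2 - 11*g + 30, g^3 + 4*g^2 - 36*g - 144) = g - 6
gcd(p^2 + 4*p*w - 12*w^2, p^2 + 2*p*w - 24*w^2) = p + 6*w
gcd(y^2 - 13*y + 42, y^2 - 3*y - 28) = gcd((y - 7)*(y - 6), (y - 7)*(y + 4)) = y - 7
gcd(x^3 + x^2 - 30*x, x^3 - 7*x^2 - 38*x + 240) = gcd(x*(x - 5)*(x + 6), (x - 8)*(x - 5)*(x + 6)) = x^2 + x - 30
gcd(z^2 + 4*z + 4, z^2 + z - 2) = z + 2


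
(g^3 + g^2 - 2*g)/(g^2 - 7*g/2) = 2*(g^2 + g - 2)/(2*g - 7)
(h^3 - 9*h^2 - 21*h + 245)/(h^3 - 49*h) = (h^2 - 2*h - 35)/(h*(h + 7))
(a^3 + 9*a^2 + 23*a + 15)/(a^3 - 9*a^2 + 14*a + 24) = (a^2 + 8*a + 15)/(a^2 - 10*a + 24)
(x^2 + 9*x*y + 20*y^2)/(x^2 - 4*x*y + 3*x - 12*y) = (x^2 + 9*x*y + 20*y^2)/(x^2 - 4*x*y + 3*x - 12*y)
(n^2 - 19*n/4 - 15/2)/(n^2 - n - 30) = (n + 5/4)/(n + 5)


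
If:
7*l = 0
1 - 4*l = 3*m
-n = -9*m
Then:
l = 0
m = 1/3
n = 3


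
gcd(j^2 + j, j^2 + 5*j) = j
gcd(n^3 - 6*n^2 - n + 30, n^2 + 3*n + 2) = n + 2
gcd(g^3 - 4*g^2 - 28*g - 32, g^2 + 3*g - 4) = 1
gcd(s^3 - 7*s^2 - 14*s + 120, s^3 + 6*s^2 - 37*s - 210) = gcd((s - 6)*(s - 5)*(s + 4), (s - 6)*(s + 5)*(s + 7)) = s - 6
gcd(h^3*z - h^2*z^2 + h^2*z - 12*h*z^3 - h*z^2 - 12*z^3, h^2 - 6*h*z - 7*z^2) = 1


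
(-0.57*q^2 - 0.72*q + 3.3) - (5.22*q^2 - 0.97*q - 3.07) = -5.79*q^2 + 0.25*q + 6.37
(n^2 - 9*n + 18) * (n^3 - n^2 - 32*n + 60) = n^5 - 10*n^4 - 5*n^3 + 330*n^2 - 1116*n + 1080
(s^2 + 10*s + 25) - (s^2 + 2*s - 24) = 8*s + 49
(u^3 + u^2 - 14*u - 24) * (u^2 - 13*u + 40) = u^5 - 12*u^4 + 13*u^3 + 198*u^2 - 248*u - 960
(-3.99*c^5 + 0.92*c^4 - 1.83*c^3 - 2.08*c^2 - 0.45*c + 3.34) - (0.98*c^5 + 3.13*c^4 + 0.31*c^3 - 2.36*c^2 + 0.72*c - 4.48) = -4.97*c^5 - 2.21*c^4 - 2.14*c^3 + 0.28*c^2 - 1.17*c + 7.82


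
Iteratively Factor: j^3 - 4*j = (j + 2)*(j^2 - 2*j) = (j - 2)*(j + 2)*(j)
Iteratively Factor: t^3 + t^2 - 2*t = (t + 2)*(t^2 - t) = t*(t + 2)*(t - 1)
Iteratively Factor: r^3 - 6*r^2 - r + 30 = (r - 3)*(r^2 - 3*r - 10) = (r - 3)*(r + 2)*(r - 5)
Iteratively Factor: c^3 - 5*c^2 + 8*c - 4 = (c - 1)*(c^2 - 4*c + 4) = (c - 2)*(c - 1)*(c - 2)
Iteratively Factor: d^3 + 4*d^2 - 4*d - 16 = (d + 4)*(d^2 - 4) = (d - 2)*(d + 4)*(d + 2)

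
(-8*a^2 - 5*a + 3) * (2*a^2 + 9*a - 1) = -16*a^4 - 82*a^3 - 31*a^2 + 32*a - 3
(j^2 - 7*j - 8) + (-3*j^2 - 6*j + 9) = -2*j^2 - 13*j + 1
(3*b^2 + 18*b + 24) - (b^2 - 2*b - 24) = 2*b^2 + 20*b + 48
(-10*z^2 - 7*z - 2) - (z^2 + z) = -11*z^2 - 8*z - 2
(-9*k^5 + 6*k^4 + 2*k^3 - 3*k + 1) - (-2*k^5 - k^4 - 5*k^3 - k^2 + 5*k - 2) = -7*k^5 + 7*k^4 + 7*k^3 + k^2 - 8*k + 3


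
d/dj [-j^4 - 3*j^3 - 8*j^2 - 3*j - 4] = -4*j^3 - 9*j^2 - 16*j - 3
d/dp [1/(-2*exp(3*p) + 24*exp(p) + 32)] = 3*(exp(2*p) - 4)*exp(p)/(2*(-exp(3*p) + 12*exp(p) + 16)^2)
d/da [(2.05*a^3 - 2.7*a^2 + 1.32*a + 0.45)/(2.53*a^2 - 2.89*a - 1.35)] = (5.1865*a^4 - 11.849*a^3 - 3.8391*a^2 + 5.013*a - 0.4815)/(6.4009*a^4 - 14.6234*a^3 + 1.5211*a^2 + 7.803*a + 1.8225)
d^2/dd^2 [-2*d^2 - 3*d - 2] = -4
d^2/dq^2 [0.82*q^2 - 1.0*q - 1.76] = 1.64000000000000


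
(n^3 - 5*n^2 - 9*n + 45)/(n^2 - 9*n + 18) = (n^2 - 2*n - 15)/(n - 6)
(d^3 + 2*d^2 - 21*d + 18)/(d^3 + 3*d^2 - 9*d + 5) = (d^2 + 3*d - 18)/(d^2 + 4*d - 5)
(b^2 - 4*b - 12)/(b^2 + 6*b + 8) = (b - 6)/(b + 4)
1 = 1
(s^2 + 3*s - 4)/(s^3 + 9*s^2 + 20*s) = (s - 1)/(s*(s + 5))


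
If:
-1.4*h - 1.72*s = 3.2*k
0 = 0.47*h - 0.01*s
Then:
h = 0.0212765957446809*s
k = -0.546808510638298*s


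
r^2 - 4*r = r*(r - 4)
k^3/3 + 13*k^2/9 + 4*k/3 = k*(k/3 + 1)*(k + 4/3)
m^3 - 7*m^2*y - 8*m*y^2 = m*(m - 8*y)*(m + y)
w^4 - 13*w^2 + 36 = (w - 3)*(w - 2)*(w + 2)*(w + 3)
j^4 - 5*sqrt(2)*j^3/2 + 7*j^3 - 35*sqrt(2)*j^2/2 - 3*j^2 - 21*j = j*(j + 7)*(j - 3*sqrt(2))*(j + sqrt(2)/2)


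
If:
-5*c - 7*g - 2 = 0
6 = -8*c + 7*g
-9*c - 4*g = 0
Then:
No Solution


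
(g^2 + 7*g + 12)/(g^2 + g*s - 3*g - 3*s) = (g^2 + 7*g + 12)/(g^2 + g*s - 3*g - 3*s)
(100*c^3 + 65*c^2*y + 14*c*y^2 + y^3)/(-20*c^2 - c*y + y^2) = (25*c^2 + 10*c*y + y^2)/(-5*c + y)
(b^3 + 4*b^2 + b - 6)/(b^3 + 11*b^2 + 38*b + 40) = (b^2 + 2*b - 3)/(b^2 + 9*b + 20)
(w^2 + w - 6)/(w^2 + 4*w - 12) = (w + 3)/(w + 6)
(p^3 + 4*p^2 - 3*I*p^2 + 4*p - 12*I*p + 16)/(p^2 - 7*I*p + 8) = (p^2 + 4*p*(1 - I) - 16*I)/(p - 8*I)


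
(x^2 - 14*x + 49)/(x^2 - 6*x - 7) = (x - 7)/(x + 1)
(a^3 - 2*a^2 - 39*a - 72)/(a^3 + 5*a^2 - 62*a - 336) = (a^2 + 6*a + 9)/(a^2 + 13*a + 42)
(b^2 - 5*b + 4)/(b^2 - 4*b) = (b - 1)/b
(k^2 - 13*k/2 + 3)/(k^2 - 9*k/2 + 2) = (k - 6)/(k - 4)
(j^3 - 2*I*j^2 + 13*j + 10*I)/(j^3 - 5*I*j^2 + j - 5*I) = (j + 2*I)/(j - I)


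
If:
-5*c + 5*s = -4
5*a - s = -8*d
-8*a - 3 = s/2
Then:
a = -s/16 - 3/8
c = s + 4/5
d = 21*s/128 + 15/64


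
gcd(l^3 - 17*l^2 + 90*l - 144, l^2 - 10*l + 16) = l - 8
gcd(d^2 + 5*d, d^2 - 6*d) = d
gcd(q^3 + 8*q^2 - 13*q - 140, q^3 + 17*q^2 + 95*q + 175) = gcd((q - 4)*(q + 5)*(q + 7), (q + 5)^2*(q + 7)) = q^2 + 12*q + 35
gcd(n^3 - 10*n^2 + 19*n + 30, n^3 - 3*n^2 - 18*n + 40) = n - 5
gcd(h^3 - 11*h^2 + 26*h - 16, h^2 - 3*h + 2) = h^2 - 3*h + 2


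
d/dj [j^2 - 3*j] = 2*j - 3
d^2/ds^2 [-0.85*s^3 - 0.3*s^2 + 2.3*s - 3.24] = -5.1*s - 0.6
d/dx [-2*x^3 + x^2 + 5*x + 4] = -6*x^2 + 2*x + 5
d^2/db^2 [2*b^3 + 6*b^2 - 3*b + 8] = 12*b + 12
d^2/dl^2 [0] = 0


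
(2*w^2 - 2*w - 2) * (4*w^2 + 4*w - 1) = 8*w^4 - 18*w^2 - 6*w + 2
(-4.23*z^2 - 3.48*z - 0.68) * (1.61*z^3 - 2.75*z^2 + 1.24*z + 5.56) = -6.8103*z^5 + 6.0297*z^4 + 3.23*z^3 - 25.964*z^2 - 20.192*z - 3.7808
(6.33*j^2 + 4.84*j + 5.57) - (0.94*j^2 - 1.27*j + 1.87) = 5.39*j^2 + 6.11*j + 3.7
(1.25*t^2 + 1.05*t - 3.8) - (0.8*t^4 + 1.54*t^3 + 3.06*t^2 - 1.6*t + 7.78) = -0.8*t^4 - 1.54*t^3 - 1.81*t^2 + 2.65*t - 11.58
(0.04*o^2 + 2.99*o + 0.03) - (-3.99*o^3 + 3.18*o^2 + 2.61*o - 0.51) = 3.99*o^3 - 3.14*o^2 + 0.38*o + 0.54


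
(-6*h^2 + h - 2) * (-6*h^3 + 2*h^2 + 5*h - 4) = 36*h^5 - 18*h^4 - 16*h^3 + 25*h^2 - 14*h + 8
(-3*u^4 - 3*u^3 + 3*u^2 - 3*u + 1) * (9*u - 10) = -27*u^5 + 3*u^4 + 57*u^3 - 57*u^2 + 39*u - 10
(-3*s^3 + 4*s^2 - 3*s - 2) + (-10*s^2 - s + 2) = -3*s^3 - 6*s^2 - 4*s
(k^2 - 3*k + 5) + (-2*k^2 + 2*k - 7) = -k^2 - k - 2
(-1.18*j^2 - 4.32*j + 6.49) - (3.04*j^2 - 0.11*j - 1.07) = -4.22*j^2 - 4.21*j + 7.56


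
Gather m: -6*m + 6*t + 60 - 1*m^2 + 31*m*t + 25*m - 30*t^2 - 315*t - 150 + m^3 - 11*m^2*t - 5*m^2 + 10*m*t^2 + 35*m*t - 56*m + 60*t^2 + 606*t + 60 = m^3 + m^2*(-11*t - 6) + m*(10*t^2 + 66*t - 37) + 30*t^2 + 297*t - 30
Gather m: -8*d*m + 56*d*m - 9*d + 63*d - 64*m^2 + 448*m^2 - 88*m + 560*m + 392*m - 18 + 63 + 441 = 54*d + 384*m^2 + m*(48*d + 864) + 486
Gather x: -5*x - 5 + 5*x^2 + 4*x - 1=5*x^2 - x - 6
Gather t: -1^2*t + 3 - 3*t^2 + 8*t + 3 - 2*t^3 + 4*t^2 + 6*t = -2*t^3 + t^2 + 13*t + 6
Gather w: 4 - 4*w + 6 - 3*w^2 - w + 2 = -3*w^2 - 5*w + 12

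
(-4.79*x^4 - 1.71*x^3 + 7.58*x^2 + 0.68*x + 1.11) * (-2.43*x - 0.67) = 11.6397*x^5 + 7.3646*x^4 - 17.2737*x^3 - 6.731*x^2 - 3.1529*x - 0.7437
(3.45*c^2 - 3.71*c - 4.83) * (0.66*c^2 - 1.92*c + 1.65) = 2.277*c^4 - 9.0726*c^3 + 9.6279*c^2 + 3.1521*c - 7.9695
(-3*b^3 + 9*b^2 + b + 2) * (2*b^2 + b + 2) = -6*b^5 + 15*b^4 + 5*b^3 + 23*b^2 + 4*b + 4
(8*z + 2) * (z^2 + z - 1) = 8*z^3 + 10*z^2 - 6*z - 2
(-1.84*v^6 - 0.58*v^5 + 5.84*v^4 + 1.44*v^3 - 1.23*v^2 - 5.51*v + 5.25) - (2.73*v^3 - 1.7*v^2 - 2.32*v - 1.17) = -1.84*v^6 - 0.58*v^5 + 5.84*v^4 - 1.29*v^3 + 0.47*v^2 - 3.19*v + 6.42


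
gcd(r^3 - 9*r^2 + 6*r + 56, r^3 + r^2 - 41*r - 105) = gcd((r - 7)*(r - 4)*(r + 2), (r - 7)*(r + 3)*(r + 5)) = r - 7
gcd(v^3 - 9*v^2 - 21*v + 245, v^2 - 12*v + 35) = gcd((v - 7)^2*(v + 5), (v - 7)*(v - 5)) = v - 7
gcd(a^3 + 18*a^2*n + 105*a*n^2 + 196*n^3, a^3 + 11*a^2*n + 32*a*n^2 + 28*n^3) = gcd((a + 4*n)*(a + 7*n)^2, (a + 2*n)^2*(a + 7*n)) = a + 7*n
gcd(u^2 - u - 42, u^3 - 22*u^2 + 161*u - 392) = u - 7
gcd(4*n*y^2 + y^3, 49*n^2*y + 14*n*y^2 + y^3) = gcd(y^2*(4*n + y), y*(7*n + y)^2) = y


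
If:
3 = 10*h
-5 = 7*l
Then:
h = 3/10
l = -5/7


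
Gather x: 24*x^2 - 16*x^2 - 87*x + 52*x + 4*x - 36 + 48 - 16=8*x^2 - 31*x - 4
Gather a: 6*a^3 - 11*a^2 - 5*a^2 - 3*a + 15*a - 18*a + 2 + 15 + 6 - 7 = 6*a^3 - 16*a^2 - 6*a + 16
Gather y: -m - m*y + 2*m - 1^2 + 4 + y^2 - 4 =-m*y + m + y^2 - 1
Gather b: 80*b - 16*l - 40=80*b - 16*l - 40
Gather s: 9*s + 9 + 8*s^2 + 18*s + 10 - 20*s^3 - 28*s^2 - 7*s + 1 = -20*s^3 - 20*s^2 + 20*s + 20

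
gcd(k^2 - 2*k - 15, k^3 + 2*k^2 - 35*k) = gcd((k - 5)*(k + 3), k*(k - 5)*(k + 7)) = k - 5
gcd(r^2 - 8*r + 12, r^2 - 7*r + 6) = r - 6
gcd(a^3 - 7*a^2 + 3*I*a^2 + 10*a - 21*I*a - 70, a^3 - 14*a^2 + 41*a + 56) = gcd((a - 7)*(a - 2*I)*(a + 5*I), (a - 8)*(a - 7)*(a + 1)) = a - 7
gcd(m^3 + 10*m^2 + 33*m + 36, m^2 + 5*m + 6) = m + 3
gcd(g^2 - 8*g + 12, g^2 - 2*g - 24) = g - 6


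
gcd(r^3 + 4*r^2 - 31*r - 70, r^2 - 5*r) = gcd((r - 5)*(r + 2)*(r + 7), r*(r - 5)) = r - 5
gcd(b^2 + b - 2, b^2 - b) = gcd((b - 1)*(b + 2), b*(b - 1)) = b - 1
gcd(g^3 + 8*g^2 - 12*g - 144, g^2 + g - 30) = g + 6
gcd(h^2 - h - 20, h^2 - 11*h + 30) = h - 5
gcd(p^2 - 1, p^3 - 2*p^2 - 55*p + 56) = p - 1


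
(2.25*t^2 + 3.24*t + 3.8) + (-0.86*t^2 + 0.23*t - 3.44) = 1.39*t^2 + 3.47*t + 0.36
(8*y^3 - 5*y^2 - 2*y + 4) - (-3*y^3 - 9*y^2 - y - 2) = 11*y^3 + 4*y^2 - y + 6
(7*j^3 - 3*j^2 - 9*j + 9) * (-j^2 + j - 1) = -7*j^5 + 10*j^4 - j^3 - 15*j^2 + 18*j - 9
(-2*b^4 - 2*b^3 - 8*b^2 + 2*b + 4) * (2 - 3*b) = 6*b^5 + 2*b^4 + 20*b^3 - 22*b^2 - 8*b + 8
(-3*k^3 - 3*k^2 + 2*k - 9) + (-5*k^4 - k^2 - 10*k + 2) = -5*k^4 - 3*k^3 - 4*k^2 - 8*k - 7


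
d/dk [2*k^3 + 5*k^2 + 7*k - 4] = 6*k^2 + 10*k + 7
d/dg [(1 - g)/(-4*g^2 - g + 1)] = (4*g^2 + g - (g - 1)*(8*g + 1) - 1)/(4*g^2 + g - 1)^2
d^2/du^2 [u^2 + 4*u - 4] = 2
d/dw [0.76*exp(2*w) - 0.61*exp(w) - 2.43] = (1.52*exp(w) - 0.61)*exp(w)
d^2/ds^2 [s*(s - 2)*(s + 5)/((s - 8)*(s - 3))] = 48*(5*s^3 - 42*s^2 + 102*s - 38)/(s^6 - 33*s^5 + 435*s^4 - 2915*s^3 + 10440*s^2 - 19008*s + 13824)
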